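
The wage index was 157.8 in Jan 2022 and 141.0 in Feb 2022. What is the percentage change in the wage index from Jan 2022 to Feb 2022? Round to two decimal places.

-10.65%

Change = (141.0 − 157.8) / 157.8 × 100
       = -16.8 / 157.8 × 100 = -10.6464%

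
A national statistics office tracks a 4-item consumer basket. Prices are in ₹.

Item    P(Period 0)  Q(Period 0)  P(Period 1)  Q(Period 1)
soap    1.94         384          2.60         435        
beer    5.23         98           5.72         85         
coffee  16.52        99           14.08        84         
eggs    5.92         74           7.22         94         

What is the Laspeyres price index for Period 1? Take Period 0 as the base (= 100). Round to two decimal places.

104.69

Laspeyres price index uses base-period quantities as weights.
ΣP(Period 1)·Q(Period 0) = 2.60×384 + 5.72×98 + 14.08×99 + 7.22×74 = 998.4 + 560.56 + 1393.92 + 534.28 = 3487.16
ΣP(Period 0)·Q(Period 0) = 1.94×384 + 5.23×98 + 16.52×99 + 5.92×74 = 744.96 + 512.54 + 1635.48 + 438.08 = 3331.06
Index = 3487.16 / 3331.06 × 100 = 104.6862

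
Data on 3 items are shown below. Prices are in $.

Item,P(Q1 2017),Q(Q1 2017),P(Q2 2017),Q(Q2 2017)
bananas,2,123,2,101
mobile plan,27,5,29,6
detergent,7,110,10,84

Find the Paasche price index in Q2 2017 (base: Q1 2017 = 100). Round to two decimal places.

Paasche price index uses current-period quantities as weights.
ΣP(Q2 2017)·Q(Q2 2017) = 2×101 + 29×6 + 10×84 = 202 + 174 + 840 = 1216
ΣP(Q1 2017)·Q(Q2 2017) = 2×101 + 27×6 + 7×84 = 202 + 162 + 588 = 952
Index = 1216 / 952 × 100 = 127.7311

127.73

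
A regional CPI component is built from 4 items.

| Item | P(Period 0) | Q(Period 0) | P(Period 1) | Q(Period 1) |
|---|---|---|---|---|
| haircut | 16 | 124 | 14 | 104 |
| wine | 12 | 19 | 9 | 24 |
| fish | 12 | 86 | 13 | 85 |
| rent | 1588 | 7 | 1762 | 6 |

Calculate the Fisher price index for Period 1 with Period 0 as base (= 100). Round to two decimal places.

106.87

Laspeyres component (base-period weights):
ΣP(Period 1)Q(Period 0) = 14×124 + 9×19 + 13×86 + 1762×7 = 1736 + 171 + 1118 + 12334 = 15359
ΣP(Period 0)Q(Period 0) = 16×124 + 12×19 + 12×86 + 1588×7 = 1984 + 228 + 1032 + 11116 = 14360
L = 15359 / 14360 × 100 = 106.9568
Paasche component (current-period weights):
ΣP(Period 1)Q(Period 1) = 14×104 + 9×24 + 13×85 + 1762×6 = 1456 + 216 + 1105 + 10572 = 13349
ΣP(Period 0)Q(Period 1) = 16×104 + 12×24 + 12×85 + 1588×6 = 1664 + 288 + 1020 + 9528 = 12500
P = 13349 / 12500 × 100 = 106.7920
Fisher = √(L × P) = √(106.9568 × 106.7920) = 106.8744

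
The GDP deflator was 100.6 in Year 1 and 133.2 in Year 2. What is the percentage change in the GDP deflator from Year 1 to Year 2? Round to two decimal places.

32.41%

Change = (133.2 − 100.6) / 100.6 × 100
       = 32.6 / 100.6 × 100 = 32.4056%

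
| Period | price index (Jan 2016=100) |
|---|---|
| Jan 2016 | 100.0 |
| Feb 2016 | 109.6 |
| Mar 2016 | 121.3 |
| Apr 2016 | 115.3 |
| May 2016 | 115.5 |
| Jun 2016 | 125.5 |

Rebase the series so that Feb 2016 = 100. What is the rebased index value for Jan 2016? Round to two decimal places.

91.24

Rebased(Jan 2016) = 100.0 / 109.6 × 100 = 91.2409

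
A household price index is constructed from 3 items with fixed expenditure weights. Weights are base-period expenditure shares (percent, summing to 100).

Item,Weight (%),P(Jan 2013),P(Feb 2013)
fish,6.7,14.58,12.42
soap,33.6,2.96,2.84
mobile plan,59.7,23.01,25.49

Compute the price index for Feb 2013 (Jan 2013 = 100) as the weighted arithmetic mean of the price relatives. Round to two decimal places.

104.08

fish: 6.7 × (12.42/14.58) = 6.7 × 0.851852 = 5.7074
soap: 33.6 × (2.84/2.96) = 33.6 × 0.959459 = 32.2378
mobile plan: 59.7 × (25.49/23.01) = 59.7 × 1.107779 = 66.1344
Index = Σ wᵢ·(p₁ᵢ/p₀ᵢ) = 5.7074 + 32.2378 + 66.1344 = 104.0797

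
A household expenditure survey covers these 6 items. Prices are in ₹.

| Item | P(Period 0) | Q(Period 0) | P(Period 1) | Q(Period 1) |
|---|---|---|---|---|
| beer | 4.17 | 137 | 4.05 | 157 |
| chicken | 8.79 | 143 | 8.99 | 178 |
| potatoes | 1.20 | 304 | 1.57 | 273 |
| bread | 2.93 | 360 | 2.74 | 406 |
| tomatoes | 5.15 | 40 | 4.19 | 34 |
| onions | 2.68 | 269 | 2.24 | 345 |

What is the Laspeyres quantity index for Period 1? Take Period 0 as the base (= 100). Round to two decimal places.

Laspeyres quantity index uses base-period prices as weights.
ΣP(Period 0)·Q(Period 1) = 4.17×157 + 8.79×178 + 1.20×273 + 2.93×406 + 5.15×34 + 2.68×345 = 654.69 + 1564.62 + 327.6 + 1189.58 + 175.1 + 924.6 = 4836.19
ΣP(Period 0)·Q(Period 0) = 4.17×137 + 8.79×143 + 1.20×304 + 2.93×360 + 5.15×40 + 2.68×269 = 571.29 + 1256.97 + 364.8 + 1054.8 + 206 + 720.92 = 4174.78
Index = 4836.19 / 4174.78 × 100 = 115.8430

115.84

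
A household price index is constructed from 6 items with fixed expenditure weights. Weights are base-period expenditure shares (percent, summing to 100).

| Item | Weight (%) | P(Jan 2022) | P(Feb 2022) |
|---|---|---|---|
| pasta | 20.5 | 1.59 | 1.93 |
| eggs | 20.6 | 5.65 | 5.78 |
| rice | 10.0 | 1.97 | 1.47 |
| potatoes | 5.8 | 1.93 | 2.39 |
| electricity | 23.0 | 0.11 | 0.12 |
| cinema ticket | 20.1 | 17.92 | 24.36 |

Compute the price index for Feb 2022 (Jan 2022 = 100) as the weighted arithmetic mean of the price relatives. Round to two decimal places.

113.02

pasta: 20.5 × (1.93/1.59) = 20.5 × 1.213836 = 24.8836
eggs: 20.6 × (5.78/5.65) = 20.6 × 1.023009 = 21.0740
rice: 10.0 × (1.47/1.97) = 10.0 × 0.746193 = 7.4619
potatoes: 5.8 × (2.39/1.93) = 5.8 × 1.238342 = 7.1824
electricity: 23.0 × (0.12/0.11) = 23.0 × 1.090909 = 25.0909
cinema ticket: 20.1 × (24.36/17.92) = 20.1 × 1.359375 = 27.3234
Index = Σ wᵢ·(p₁ᵢ/p₀ᵢ) = 24.8836 + 21.0740 + 7.4619 + 7.1824 + 25.0909 + 27.3234 = 113.0163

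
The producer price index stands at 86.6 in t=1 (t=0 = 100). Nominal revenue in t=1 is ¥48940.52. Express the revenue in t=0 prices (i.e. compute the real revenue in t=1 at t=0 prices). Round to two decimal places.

56513.30

Real = Nominal ÷ (Index/100) = 48940.52 ÷ (86.6/100)
     = 48940.52 ÷ 0.866 = 56513.3025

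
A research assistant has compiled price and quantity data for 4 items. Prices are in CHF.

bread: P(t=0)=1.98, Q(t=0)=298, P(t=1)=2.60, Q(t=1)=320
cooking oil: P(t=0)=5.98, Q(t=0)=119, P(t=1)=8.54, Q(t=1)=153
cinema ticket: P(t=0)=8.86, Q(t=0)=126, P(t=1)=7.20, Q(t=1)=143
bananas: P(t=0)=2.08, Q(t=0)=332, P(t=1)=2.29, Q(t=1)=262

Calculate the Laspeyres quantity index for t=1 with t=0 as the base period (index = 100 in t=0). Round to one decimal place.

108.1

Laspeyres quantity index uses base-period prices as weights.
ΣP(t=0)·Q(t=1) = 1.98×320 + 5.98×153 + 8.86×143 + 2.08×262 = 633.6 + 914.94 + 1266.98 + 544.96 = 3360.48
ΣP(t=0)·Q(t=0) = 1.98×298 + 5.98×119 + 8.86×126 + 2.08×332 = 590.04 + 711.62 + 1116.36 + 690.56 = 3108.58
Index = 3360.48 / 3108.58 × 100 = 108.1034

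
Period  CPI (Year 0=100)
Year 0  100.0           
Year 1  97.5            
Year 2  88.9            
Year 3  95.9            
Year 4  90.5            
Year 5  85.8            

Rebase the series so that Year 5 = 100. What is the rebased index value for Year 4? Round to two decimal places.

105.48

Rebased(Year 4) = 90.5 / 85.8 × 100 = 105.4779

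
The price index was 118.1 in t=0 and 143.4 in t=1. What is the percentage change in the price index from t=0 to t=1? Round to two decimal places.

21.42%

Change = (143.4 − 118.1) / 118.1 × 100
       = 25.3 / 118.1 × 100 = 21.4225%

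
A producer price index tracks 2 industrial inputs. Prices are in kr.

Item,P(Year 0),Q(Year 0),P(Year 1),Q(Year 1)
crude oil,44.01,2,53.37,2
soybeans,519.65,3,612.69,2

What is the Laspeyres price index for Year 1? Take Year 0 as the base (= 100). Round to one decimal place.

Laspeyres price index uses base-period quantities as weights.
ΣP(Year 1)·Q(Year 0) = 53.37×2 + 612.69×3 = 106.74 + 1838.07 = 1944.81
ΣP(Year 0)·Q(Year 0) = 44.01×2 + 519.65×3 = 88.02 + 1558.95 = 1646.97
Index = 1944.81 / 1646.97 × 100 = 118.0841

118.1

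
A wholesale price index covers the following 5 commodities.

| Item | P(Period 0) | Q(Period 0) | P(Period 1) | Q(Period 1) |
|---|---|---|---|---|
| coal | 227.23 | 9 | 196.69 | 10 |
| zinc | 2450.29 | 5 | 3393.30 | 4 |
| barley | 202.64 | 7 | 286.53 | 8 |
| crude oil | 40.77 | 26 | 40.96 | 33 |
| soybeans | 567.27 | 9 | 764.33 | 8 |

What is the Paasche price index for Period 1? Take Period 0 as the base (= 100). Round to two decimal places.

Paasche price index uses current-period quantities as weights.
ΣP(Period 1)·Q(Period 1) = 196.69×10 + 3393.30×4 + 286.53×8 + 40.96×33 + 764.33×8 = 1966.9 + 13573.2 + 2292.24 + 1351.68 + 6114.64 = 25298.66
ΣP(Period 0)·Q(Period 1) = 227.23×10 + 2450.29×4 + 202.64×8 + 40.77×33 + 567.27×8 = 2272.3 + 9801.16 + 1621.12 + 1345.41 + 4538.16 = 19578.15
Index = 25298.66 / 19578.15 × 100 = 129.2188

129.22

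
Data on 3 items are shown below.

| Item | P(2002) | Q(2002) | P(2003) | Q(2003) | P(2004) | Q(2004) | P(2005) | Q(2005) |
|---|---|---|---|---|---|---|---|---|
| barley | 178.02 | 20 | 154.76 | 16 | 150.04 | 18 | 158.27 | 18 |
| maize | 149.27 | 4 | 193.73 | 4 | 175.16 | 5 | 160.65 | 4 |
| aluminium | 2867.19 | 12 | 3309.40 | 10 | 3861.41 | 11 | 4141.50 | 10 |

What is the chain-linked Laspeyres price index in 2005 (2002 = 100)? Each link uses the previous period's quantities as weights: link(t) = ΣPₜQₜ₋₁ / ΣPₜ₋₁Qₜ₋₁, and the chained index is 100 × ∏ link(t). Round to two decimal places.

Link 2002→2003:
ΣP(2003)Q(2002) = 154.76×20 + 193.73×4 + 3309.40×12 = 3095.2 + 774.92 + 39712.8 = 43582.92
ΣP(2002)Q(2002) = 178.02×20 + 149.27×4 + 2867.19×12 = 3560.4 + 597.08 + 34406.28 = 38563.76
link = 43582.92/38563.76 = 1.130152
Link 2003→2004:
ΣP(2004)Q(2003) = 150.04×16 + 175.16×4 + 3861.41×10 = 2400.64 + 700.64 + 38614.1 = 41715.38
ΣP(2003)Q(2003) = 154.76×16 + 193.73×4 + 3309.40×10 = 2476.16 + 774.92 + 33094 = 36345.08
link = 41715.38/36345.08 = 1.147759
Link 2004→2005:
ΣP(2005)Q(2004) = 158.27×18 + 160.65×5 + 4141.50×11 = 2848.86 + 803.25 + 45556.5 = 49208.61
ΣP(2004)Q(2004) = 150.04×18 + 175.16×5 + 3861.41×11 = 2700.72 + 875.8 + 42475.51 = 46052.03
link = 49208.61/46052.03 = 1.068544
Chained index = 100 × 1.130152 × 1.147759 × 1.068544 = 138.6053

138.61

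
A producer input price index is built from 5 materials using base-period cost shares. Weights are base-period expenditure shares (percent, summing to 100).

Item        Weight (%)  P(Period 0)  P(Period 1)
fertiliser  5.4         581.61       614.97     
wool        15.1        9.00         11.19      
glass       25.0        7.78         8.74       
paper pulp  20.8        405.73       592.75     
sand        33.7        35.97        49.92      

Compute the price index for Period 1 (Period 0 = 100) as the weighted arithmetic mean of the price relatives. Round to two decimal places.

fertiliser: 5.4 × (614.97/581.61) = 5.4 × 1.057358 = 5.7097
wool: 15.1 × (11.19/9.00) = 15.1 × 1.243333 = 18.7743
glass: 25.0 × (8.74/7.78) = 25.0 × 1.123393 = 28.0848
paper pulp: 20.8 × (592.75/405.73) = 20.8 × 1.460947 = 30.3877
sand: 33.7 × (49.92/35.97) = 33.7 × 1.387823 = 46.7696
Index = Σ wᵢ·(p₁ᵢ/p₀ᵢ) = 5.7097 + 18.7743 + 28.0848 + 30.3877 + 46.7696 = 129.7262

129.73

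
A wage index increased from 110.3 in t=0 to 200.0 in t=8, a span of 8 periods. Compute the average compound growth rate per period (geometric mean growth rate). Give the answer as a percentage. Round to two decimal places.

Growth factor = (200.0/110.3)^(1/8) = (1.813237)^(1/8) = 1.077226
Growth rate = 1.077226 − 1 = 0.077226 = 7.7226%

7.72%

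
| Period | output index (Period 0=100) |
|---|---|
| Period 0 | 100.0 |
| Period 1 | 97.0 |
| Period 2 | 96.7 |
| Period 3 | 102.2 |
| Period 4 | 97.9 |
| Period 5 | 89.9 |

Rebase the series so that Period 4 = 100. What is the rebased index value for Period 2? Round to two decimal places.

98.77

Rebased(Period 2) = 96.7 / 97.9 × 100 = 98.7743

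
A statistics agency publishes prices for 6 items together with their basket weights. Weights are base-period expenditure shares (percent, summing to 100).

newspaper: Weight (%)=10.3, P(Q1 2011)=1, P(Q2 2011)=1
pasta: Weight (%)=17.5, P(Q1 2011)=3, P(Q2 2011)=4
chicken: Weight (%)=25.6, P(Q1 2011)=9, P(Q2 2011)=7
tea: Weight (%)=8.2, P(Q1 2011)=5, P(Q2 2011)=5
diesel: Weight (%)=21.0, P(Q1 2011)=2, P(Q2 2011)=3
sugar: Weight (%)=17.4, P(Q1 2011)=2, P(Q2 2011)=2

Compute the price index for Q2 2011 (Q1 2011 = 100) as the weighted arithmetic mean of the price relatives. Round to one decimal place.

110.6

newspaper: 10.3 × (1/1) = 10.3 × 1.000000 = 10.3000
pasta: 17.5 × (4/3) = 17.5 × 1.333333 = 23.3333
chicken: 25.6 × (7/9) = 25.6 × 0.777778 = 19.9111
tea: 8.2 × (5/5) = 8.2 × 1.000000 = 8.2000
diesel: 21.0 × (3/2) = 21.0 × 1.500000 = 31.5000
sugar: 17.4 × (2/2) = 17.4 × 1.000000 = 17.4000
Index = Σ wᵢ·(p₁ᵢ/p₀ᵢ) = 10.3000 + 23.3333 + 19.9111 + 8.2000 + 31.5000 + 17.4000 = 110.6444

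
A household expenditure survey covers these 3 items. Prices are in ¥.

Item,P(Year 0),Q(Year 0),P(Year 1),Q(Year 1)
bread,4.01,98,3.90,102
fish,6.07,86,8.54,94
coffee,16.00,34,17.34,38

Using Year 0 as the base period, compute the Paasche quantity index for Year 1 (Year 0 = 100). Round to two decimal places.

108.98

Paasche quantity index uses current-period prices as weights.
ΣP(Year 1)·Q(Year 1) = 3.90×102 + 8.54×94 + 17.34×38 = 397.8 + 802.76 + 658.92 = 1859.48
ΣP(Year 1)·Q(Year 0) = 3.90×98 + 8.54×86 + 17.34×34 = 382.2 + 734.44 + 589.56 = 1706.2
Index = 1859.48 / 1706.2 × 100 = 108.9837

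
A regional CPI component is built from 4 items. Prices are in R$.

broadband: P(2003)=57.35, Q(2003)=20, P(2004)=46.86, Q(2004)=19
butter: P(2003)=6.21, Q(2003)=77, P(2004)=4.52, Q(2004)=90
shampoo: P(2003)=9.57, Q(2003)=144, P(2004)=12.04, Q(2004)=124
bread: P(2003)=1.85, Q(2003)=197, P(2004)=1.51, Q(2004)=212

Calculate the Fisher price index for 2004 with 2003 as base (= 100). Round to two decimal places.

97.42

Laspeyres component (base-period weights):
ΣP(2004)Q(2003) = 46.86×20 + 4.52×77 + 12.04×144 + 1.51×197 = 937.2 + 348.04 + 1733.76 + 297.47 = 3316.47
ΣP(2003)Q(2003) = 57.35×20 + 6.21×77 + 9.57×144 + 1.85×197 = 1147 + 478.17 + 1378.08 + 364.45 = 3367.7
L = 3316.47 / 3367.7 × 100 = 98.4788
Paasche component (current-period weights):
ΣP(2004)Q(2004) = 46.86×19 + 4.52×90 + 12.04×124 + 1.51×212 = 890.34 + 406.8 + 1492.96 + 320.12 = 3110.22
ΣP(2003)Q(2004) = 57.35×19 + 6.21×90 + 9.57×124 + 1.85×212 = 1089.65 + 558.9 + 1186.68 + 392.2 = 3227.43
P = 3110.22 / 3227.43 × 100 = 96.3683
Fisher = √(L × P) = √(98.4788 × 96.3683) = 97.4178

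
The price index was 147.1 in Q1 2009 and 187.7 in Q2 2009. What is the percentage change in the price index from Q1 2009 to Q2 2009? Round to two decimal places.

27.60%

Change = (187.7 − 147.1) / 147.1 × 100
       = 40.6 / 147.1 × 100 = 27.6003%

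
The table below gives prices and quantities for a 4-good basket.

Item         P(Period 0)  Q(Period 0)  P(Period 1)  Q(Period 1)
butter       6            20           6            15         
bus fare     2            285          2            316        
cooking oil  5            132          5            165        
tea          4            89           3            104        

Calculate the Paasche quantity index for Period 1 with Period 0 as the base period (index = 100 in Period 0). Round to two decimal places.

Paasche quantity index uses current-period prices as weights.
ΣP(Period 1)·Q(Period 1) = 6×15 + 2×316 + 5×165 + 3×104 = 90 + 632 + 825 + 312 = 1859
ΣP(Period 1)·Q(Period 0) = 6×20 + 2×285 + 5×132 + 3×89 = 120 + 570 + 660 + 267 = 1617
Index = 1859 / 1617 × 100 = 114.9660

114.97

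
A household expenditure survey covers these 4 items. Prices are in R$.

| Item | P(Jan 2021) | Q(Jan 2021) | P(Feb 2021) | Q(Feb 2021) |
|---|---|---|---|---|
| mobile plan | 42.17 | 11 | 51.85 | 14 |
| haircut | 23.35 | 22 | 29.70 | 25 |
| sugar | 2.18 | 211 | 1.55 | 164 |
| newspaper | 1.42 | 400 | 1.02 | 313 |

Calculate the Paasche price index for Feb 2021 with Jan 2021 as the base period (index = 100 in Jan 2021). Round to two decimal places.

Paasche price index uses current-period quantities as weights.
ΣP(Feb 2021)·Q(Feb 2021) = 51.85×14 + 29.70×25 + 1.55×164 + 1.02×313 = 725.9 + 742.5 + 254.2 + 319.26 = 2041.86
ΣP(Jan 2021)·Q(Feb 2021) = 42.17×14 + 23.35×25 + 2.18×164 + 1.42×313 = 590.38 + 583.75 + 357.52 + 444.46 = 1976.11
Index = 2041.86 / 1976.11 × 100 = 103.3272

103.33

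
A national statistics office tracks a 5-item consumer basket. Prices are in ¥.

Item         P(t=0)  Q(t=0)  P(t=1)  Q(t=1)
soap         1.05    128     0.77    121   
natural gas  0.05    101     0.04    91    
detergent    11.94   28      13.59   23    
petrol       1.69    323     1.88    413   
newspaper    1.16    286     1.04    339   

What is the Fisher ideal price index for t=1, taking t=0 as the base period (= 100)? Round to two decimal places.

Laspeyres component (base-period weights):
ΣP(t=1)Q(t=0) = 0.77×128 + 0.04×101 + 13.59×28 + 1.88×323 + 1.04×286 = 98.56 + 4.04 + 380.52 + 607.24 + 297.44 = 1387.8
ΣP(t=0)Q(t=0) = 1.05×128 + 0.05×101 + 11.94×28 + 1.69×323 + 1.16×286 = 134.4 + 5.05 + 334.32 + 545.87 + 331.76 = 1351.4
L = 1387.8 / 1351.4 × 100 = 102.6935
Paasche component (current-period weights):
ΣP(t=1)Q(t=1) = 0.77×121 + 0.04×91 + 13.59×23 + 1.88×413 + 1.04×339 = 93.17 + 3.64 + 312.57 + 776.44 + 352.56 = 1538.38
ΣP(t=0)Q(t=1) = 1.05×121 + 0.05×91 + 11.94×23 + 1.69×413 + 1.16×339 = 127.05 + 4.55 + 274.62 + 697.97 + 393.24 = 1497.43
P = 1538.38 / 1497.43 × 100 = 102.7347
Fisher = √(L × P) = √(102.6935 × 102.7347) = 102.7141

102.71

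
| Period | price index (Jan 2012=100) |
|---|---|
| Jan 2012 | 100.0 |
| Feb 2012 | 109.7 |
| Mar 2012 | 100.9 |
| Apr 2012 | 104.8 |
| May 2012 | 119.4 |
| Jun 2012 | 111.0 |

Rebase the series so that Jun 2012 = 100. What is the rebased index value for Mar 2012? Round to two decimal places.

Rebased(Mar 2012) = 100.9 / 111.0 × 100 = 90.9009

90.90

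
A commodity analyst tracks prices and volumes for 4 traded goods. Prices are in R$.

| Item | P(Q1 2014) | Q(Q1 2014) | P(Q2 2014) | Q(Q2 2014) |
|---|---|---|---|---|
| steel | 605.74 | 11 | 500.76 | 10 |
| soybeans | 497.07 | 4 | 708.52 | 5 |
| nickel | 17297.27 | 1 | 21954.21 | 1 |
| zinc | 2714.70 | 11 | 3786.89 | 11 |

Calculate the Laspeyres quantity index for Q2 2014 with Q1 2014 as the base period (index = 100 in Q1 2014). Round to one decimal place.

Laspeyres quantity index uses base-period prices as weights.
ΣP(Q1 2014)·Q(Q2 2014) = 605.74×10 + 497.07×5 + 17297.27×1 + 2714.70×11 = 6057.4 + 2485.35 + 17297.27 + 29861.7 = 55701.72
ΣP(Q1 2014)·Q(Q1 2014) = 605.74×11 + 497.07×4 + 17297.27×1 + 2714.70×11 = 6663.14 + 1988.28 + 17297.27 + 29861.7 = 55810.39
Index = 55701.72 / 55810.39 × 100 = 99.8053

99.8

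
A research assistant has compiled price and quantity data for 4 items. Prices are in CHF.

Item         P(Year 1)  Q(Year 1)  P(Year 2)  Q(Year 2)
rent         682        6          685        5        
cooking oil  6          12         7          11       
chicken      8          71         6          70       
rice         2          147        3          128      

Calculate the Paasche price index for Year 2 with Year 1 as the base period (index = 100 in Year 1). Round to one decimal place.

100.3

Paasche price index uses current-period quantities as weights.
ΣP(Year 2)·Q(Year 2) = 685×5 + 7×11 + 6×70 + 3×128 = 3425 + 77 + 420 + 384 = 4306
ΣP(Year 1)·Q(Year 2) = 682×5 + 6×11 + 8×70 + 2×128 = 3410 + 66 + 560 + 256 = 4292
Index = 4306 / 4292 × 100 = 100.3262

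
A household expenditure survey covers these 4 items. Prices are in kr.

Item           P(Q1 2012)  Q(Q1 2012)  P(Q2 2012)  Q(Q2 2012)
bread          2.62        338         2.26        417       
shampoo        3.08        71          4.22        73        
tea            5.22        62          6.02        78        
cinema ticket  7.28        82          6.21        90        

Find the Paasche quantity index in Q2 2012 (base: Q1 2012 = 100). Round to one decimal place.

Paasche quantity index uses current-period prices as weights.
ΣP(Q2 2012)·Q(Q2 2012) = 2.26×417 + 4.22×73 + 6.02×78 + 6.21×90 = 942.42 + 308.06 + 469.56 + 558.9 = 2278.94
ΣP(Q2 2012)·Q(Q1 2012) = 2.26×338 + 4.22×71 + 6.02×62 + 6.21×82 = 763.88 + 299.62 + 373.24 + 509.22 = 1945.96
Index = 2278.94 / 1945.96 × 100 = 117.1113

117.1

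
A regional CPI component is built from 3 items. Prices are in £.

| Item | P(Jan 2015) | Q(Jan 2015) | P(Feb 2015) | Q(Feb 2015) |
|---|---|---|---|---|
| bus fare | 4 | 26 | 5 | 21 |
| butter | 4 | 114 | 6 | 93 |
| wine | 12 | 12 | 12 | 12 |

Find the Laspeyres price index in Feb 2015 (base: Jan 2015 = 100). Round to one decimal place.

136.1

Laspeyres price index uses base-period quantities as weights.
ΣP(Feb 2015)·Q(Jan 2015) = 5×26 + 6×114 + 12×12 = 130 + 684 + 144 = 958
ΣP(Jan 2015)·Q(Jan 2015) = 4×26 + 4×114 + 12×12 = 104 + 456 + 144 = 704
Index = 958 / 704 × 100 = 136.0795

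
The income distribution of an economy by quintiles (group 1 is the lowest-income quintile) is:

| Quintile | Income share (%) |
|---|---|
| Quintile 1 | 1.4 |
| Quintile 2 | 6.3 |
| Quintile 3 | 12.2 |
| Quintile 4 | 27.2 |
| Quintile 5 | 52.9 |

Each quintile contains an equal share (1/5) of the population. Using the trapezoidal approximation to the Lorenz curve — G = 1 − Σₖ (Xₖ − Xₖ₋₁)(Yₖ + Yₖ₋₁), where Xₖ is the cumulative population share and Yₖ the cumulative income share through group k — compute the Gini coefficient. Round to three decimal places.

0.496

Cumulative income shares Yₖ: 0.0140, 0.0770, 0.1990, 0.4710, 1.0000
Σ (Xₖ−Xₖ₋₁)(Yₖ+Yₖ₋₁) = (1/5)(0.0140+0.0000) + (1/5)(0.0770+0.0140) + (1/5)(0.1990+0.0770) + (1/5)(0.4710+0.1990) + (1/5)(1.0000+0.4710)
  = 0.0028 + 0.0182 + 0.0552 + 0.1340 + 0.2942 = 0.5044
G = 1 − 0.5044 = 0.4956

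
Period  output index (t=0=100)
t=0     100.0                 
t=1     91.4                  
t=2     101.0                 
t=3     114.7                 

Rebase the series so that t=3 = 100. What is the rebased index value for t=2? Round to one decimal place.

88.1

Rebased(t=2) = 101.0 / 114.7 × 100 = 88.0558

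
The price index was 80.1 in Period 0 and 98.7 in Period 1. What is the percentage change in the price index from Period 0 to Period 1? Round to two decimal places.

Change = (98.7 − 80.1) / 80.1 × 100
       = 18.6 / 80.1 × 100 = 23.2210%

23.22%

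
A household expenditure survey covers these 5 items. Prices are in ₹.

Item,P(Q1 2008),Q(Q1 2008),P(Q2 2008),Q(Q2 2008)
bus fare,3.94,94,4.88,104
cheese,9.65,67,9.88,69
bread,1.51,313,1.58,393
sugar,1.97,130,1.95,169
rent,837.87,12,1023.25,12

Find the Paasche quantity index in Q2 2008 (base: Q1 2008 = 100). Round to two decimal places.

Paasche quantity index uses current-period prices as weights.
ΣP(Q2 2008)·Q(Q2 2008) = 4.88×104 + 9.88×69 + 1.58×393 + 1.95×169 + 1023.25×12 = 507.52 + 681.72 + 620.94 + 329.55 + 12279 = 14418.73
ΣP(Q2 2008)·Q(Q1 2008) = 4.88×94 + 9.88×67 + 1.58×313 + 1.95×130 + 1023.25×12 = 458.72 + 661.96 + 494.54 + 253.5 + 12279 = 14147.72
Index = 14418.73 / 14147.72 × 100 = 101.9156

101.92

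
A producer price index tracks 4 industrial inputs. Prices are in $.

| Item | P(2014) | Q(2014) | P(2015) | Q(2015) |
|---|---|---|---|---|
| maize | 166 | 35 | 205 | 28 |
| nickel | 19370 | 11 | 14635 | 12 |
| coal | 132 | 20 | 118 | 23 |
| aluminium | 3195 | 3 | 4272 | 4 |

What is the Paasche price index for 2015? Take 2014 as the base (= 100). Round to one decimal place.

79.5

Paasche price index uses current-period quantities as weights.
ΣP(2015)·Q(2015) = 205×28 + 14635×12 + 118×23 + 4272×4 = 5740 + 175620 + 2714 + 17088 = 201162
ΣP(2014)·Q(2015) = 166×28 + 19370×12 + 132×23 + 3195×4 = 4648 + 232440 + 3036 + 12780 = 252904
Index = 201162 / 252904 × 100 = 79.5409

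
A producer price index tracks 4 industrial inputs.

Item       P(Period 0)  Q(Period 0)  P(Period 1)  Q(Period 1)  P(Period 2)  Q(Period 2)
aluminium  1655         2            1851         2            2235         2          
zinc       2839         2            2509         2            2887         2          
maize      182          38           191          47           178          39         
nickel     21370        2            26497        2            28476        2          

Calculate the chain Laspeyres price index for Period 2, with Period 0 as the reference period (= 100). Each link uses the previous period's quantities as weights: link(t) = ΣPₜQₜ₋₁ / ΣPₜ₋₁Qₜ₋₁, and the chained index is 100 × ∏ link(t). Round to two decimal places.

Link Period 0→Period 1:
ΣP(Period 1)Q(Period 0) = 1851×2 + 2509×2 + 191×38 + 26497×2 = 3702 + 5018 + 7258 + 52994 = 68972
ΣP(Period 0)Q(Period 0) = 1655×2 + 2839×2 + 182×38 + 21370×2 = 3310 + 5678 + 6916 + 42740 = 58644
link = 68972/58644 = 1.176113
Link Period 1→Period 2:
ΣP(Period 2)Q(Period 1) = 2235×2 + 2887×2 + 178×47 + 28476×2 = 4470 + 5774 + 8366 + 56952 = 75562
ΣP(Period 1)Q(Period 1) = 1851×2 + 2509×2 + 191×47 + 26497×2 = 3702 + 5018 + 8977 + 52994 = 70691
link = 75562/70691 = 1.068906
Chained index = 100 × 1.176113 × 1.068906 = 125.7154

125.72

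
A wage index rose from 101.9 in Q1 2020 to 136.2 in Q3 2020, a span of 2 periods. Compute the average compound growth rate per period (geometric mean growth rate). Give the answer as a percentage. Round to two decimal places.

15.61%

Growth factor = (136.2/101.9)^(1/2) = (1.336605)^(1/2) = 1.156116
Growth rate = 1.156116 − 1 = 0.156116 = 15.6116%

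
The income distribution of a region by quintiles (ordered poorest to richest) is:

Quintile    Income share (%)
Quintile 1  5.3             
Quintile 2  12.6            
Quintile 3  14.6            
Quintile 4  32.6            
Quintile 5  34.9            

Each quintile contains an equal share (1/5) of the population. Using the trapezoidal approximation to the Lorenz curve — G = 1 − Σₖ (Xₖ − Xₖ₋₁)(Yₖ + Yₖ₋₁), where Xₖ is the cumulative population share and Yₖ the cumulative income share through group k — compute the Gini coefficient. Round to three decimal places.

0.317

Cumulative income shares Yₖ: 0.0530, 0.1790, 0.3250, 0.6510, 1.0000
Σ (Xₖ−Xₖ₋₁)(Yₖ+Yₖ₋₁) = (1/5)(0.0530+0.0000) + (1/5)(0.1790+0.0530) + (1/5)(0.3250+0.1790) + (1/5)(0.6510+0.3250) + (1/5)(1.0000+0.6510)
  = 0.0106 + 0.0464 + 0.1008 + 0.1952 + 0.3302 = 0.6832
G = 1 − 0.6832 = 0.3168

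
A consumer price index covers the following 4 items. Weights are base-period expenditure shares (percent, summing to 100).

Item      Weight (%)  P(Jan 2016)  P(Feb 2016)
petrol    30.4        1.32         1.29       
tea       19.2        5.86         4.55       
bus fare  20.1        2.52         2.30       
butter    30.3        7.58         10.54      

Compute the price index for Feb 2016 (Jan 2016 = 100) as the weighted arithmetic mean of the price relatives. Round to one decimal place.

petrol: 30.4 × (1.29/1.32) = 30.4 × 0.977273 = 29.7091
tea: 19.2 × (4.55/5.86) = 19.2 × 0.776451 = 14.9078
bus fare: 20.1 × (2.30/2.52) = 20.1 × 0.912698 = 18.3452
butter: 30.3 × (10.54/7.58) = 30.3 × 1.390501 = 42.1322
Index = Σ wᵢ·(p₁ᵢ/p₀ᵢ) = 29.7091 + 14.9078 + 18.3452 + 42.1322 = 105.0944

105.1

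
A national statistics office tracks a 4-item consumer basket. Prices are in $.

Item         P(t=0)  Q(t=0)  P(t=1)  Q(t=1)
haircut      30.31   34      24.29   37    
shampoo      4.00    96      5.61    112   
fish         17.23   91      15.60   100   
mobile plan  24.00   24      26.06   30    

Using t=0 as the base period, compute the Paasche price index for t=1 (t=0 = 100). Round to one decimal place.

Paasche price index uses current-period quantities as weights.
ΣP(t=1)·Q(t=1) = 24.29×37 + 5.61×112 + 15.60×100 + 26.06×30 = 898.73 + 628.32 + 1560 + 781.8 = 3868.85
ΣP(t=0)·Q(t=1) = 30.31×37 + 4.00×112 + 17.23×100 + 24.00×30 = 1121.47 + 448 + 1723 + 720 = 4012.47
Index = 3868.85 / 4012.47 × 100 = 96.4207

96.4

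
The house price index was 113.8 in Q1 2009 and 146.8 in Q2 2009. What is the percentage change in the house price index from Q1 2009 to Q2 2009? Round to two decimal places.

29.00%

Change = (146.8 − 113.8) / 113.8 × 100
       = 33.0 / 113.8 × 100 = 28.9982%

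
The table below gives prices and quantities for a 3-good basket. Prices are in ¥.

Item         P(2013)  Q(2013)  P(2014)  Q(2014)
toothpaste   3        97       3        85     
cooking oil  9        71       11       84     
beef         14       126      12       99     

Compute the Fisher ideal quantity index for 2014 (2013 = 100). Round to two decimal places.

90.28

Laspeyres component (base-period weights):
ΣP(2013)Q(2014) = 3×85 + 9×84 + 14×99 = 255 + 756 + 1386 = 2397
ΣP(2013)Q(2013) = 3×97 + 9×71 + 14×126 = 291 + 639 + 1764 = 2694
L = 2397 / 2694 × 100 = 88.9755
Paasche component (current-period weights):
ΣP(2014)Q(2014) = 3×85 + 11×84 + 12×99 = 255 + 924 + 1188 = 2367
ΣP(2014)Q(2013) = 3×97 + 11×71 + 12×126 = 291 + 781 + 1512 = 2584
P = 2367 / 2584 × 100 = 91.6022
Fisher = √(L × P) = √(88.9755 × 91.6022) = 90.2793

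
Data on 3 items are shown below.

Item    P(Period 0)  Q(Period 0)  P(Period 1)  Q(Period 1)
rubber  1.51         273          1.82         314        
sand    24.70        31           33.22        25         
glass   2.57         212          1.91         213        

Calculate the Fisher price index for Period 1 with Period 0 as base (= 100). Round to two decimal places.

Laspeyres component (base-period weights):
ΣP(Period 1)Q(Period 0) = 1.82×273 + 33.22×31 + 1.91×212 = 496.86 + 1029.82 + 404.92 = 1931.6
ΣP(Period 0)Q(Period 0) = 1.51×273 + 24.70×31 + 2.57×212 = 412.23 + 765.7 + 544.84 = 1722.77
L = 1931.6 / 1722.77 × 100 = 112.1218
Paasche component (current-period weights):
ΣP(Period 1)Q(Period 1) = 1.82×314 + 33.22×25 + 1.91×213 = 571.48 + 830.5 + 406.83 = 1808.81
ΣP(Period 0)Q(Period 1) = 1.51×314 + 24.70×25 + 2.57×213 = 474.14 + 617.5 + 547.41 = 1639.05
P = 1808.81 / 1639.05 × 100 = 110.3572
Fisher = √(L × P) = √(112.1218 × 110.3572) = 111.2360

111.24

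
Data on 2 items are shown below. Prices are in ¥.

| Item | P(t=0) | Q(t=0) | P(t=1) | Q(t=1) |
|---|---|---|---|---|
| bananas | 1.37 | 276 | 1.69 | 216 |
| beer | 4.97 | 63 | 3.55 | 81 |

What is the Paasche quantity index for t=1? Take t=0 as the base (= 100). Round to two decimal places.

Paasche quantity index uses current-period prices as weights.
ΣP(t=1)·Q(t=1) = 1.69×216 + 3.55×81 = 365.04 + 287.55 = 652.59
ΣP(t=1)·Q(t=0) = 1.69×276 + 3.55×63 = 466.44 + 223.65 = 690.09
Index = 652.59 / 690.09 × 100 = 94.5659

94.57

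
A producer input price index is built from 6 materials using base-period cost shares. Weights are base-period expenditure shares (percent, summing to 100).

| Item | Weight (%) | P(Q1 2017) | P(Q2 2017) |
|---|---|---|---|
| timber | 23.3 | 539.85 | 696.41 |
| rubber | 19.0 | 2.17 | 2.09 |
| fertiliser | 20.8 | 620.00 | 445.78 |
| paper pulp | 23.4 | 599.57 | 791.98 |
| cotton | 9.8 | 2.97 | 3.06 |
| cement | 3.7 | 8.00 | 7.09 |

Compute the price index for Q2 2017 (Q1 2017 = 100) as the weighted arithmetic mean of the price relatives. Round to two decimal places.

107.60

timber: 23.3 × (696.41/539.85) = 23.3 × 1.290006 = 30.0572
rubber: 19.0 × (2.09/2.17) = 19.0 × 0.963134 = 18.2995
fertiliser: 20.8 × (445.78/620.00) = 20.8 × 0.719000 = 14.9552
paper pulp: 23.4 × (791.98/599.57) = 23.4 × 1.320913 = 30.9094
cotton: 9.8 × (3.06/2.97) = 9.8 × 1.030303 = 10.0970
cement: 3.7 × (7.09/8.00) = 3.7 × 0.886250 = 3.2791
Index = Σ wᵢ·(p₁ᵢ/p₀ᵢ) = 30.0572 + 18.2995 + 14.9552 + 30.9094 + 10.0970 + 3.2791 = 107.5974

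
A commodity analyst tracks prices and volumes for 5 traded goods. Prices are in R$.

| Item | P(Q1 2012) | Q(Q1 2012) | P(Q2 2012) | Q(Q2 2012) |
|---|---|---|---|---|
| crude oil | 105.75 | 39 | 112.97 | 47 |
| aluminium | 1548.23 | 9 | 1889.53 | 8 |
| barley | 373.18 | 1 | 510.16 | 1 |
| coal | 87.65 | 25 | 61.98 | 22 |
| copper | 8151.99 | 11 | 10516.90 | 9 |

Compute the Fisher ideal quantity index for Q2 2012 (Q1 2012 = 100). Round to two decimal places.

84.19

Laspeyres component (base-period weights):
ΣP(Q1 2012)Q(Q2 2012) = 105.75×47 + 1548.23×8 + 373.18×1 + 87.65×22 + 8151.99×9 = 4970.25 + 12385.84 + 373.18 + 1928.3 + 73367.91 = 93025.48
ΣP(Q1 2012)Q(Q1 2012) = 105.75×39 + 1548.23×9 + 373.18×1 + 87.65×25 + 8151.99×11 = 4124.25 + 13934.07 + 373.18 + 2191.25 + 89671.89 = 110294.64
L = 93025.48 / 110294.64 × 100 = 84.3427
Paasche component (current-period weights):
ΣP(Q2 2012)Q(Q2 2012) = 112.97×47 + 1889.53×8 + 510.16×1 + 61.98×22 + 10516.90×9 = 5309.59 + 15116.24 + 510.16 + 1363.56 + 94652.1 = 116951.65
ΣP(Q2 2012)Q(Q1 2012) = 112.97×39 + 1889.53×9 + 510.16×1 + 61.98×25 + 10516.90×11 = 4405.83 + 17005.77 + 510.16 + 1549.5 + 115685.9 = 139157.16
P = 116951.65 / 139157.16 × 100 = 84.0429
Fisher = √(L × P) = √(84.3427 × 84.0429) = 84.1926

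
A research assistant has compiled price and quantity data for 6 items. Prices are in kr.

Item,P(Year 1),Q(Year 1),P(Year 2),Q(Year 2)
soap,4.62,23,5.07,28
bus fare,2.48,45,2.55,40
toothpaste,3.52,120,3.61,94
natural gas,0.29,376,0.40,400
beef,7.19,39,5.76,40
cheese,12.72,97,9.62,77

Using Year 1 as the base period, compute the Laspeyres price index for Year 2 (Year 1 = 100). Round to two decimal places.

Laspeyres price index uses base-period quantities as weights.
ΣP(Year 2)·Q(Year 1) = 5.07×23 + 2.55×45 + 3.61×120 + 0.40×376 + 5.76×39 + 9.62×97 = 116.61 + 114.75 + 433.2 + 150.4 + 224.64 + 933.14 = 1972.74
ΣP(Year 1)·Q(Year 1) = 4.62×23 + 2.48×45 + 3.52×120 + 0.29×376 + 7.19×39 + 12.72×97 = 106.26 + 111.6 + 422.4 + 109.04 + 280.41 + 1233.84 = 2263.55
Index = 1972.74 / 2263.55 × 100 = 87.1525

87.15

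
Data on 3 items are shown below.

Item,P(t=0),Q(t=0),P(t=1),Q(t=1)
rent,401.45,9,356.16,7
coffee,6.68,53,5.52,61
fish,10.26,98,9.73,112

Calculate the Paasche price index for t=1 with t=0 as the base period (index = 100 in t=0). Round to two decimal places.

89.76

Paasche price index uses current-period quantities as weights.
ΣP(t=1)·Q(t=1) = 356.16×7 + 5.52×61 + 9.73×112 = 2493.12 + 336.72 + 1089.76 = 3919.6
ΣP(t=0)·Q(t=1) = 401.45×7 + 6.68×61 + 10.26×112 = 2810.15 + 407.48 + 1149.12 = 4366.75
Index = 3919.6 / 4366.75 × 100 = 89.7601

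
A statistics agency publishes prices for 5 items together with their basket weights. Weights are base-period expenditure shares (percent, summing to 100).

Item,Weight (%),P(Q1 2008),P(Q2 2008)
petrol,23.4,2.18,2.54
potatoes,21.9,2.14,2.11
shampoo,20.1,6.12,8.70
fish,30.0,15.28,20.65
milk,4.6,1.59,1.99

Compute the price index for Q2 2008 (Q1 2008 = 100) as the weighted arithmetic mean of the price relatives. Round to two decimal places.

petrol: 23.4 × (2.54/2.18) = 23.4 × 1.165138 = 27.2642
potatoes: 21.9 × (2.11/2.14) = 21.9 × 0.985981 = 21.5930
shampoo: 20.1 × (8.70/6.12) = 20.1 × 1.421569 = 28.5735
fish: 30.0 × (20.65/15.28) = 30.0 × 1.351440 = 40.5432
milk: 4.6 × (1.99/1.59) = 4.6 × 1.251572 = 5.7572
Index = Σ wᵢ·(p₁ᵢ/p₀ᵢ) = 27.2642 + 21.5930 + 28.5735 + 40.5432 + 5.7572 = 123.7312

123.73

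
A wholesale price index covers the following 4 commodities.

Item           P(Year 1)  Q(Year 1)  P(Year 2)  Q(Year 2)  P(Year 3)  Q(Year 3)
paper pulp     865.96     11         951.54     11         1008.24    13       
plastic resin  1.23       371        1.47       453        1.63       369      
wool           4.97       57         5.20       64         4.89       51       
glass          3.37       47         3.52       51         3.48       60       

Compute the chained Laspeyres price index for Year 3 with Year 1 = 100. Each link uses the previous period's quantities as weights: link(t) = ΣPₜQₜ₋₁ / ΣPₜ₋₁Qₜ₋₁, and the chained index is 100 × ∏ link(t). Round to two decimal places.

Link Year 1→Year 2:
ΣP(Year 2)Q(Year 1) = 951.54×11 + 1.47×371 + 5.20×57 + 3.52×47 = 10466.94 + 545.37 + 296.4 + 165.44 = 11474.15
ΣP(Year 1)Q(Year 1) = 865.96×11 + 1.23×371 + 4.97×57 + 3.37×47 = 9525.56 + 456.33 + 283.29 + 158.39 = 10423.57
link = 11474.15/10423.57 = 1.100789
Link Year 2→Year 3:
ΣP(Year 3)Q(Year 2) = 1008.24×11 + 1.63×453 + 4.89×64 + 3.48×51 = 11090.64 + 738.39 + 312.96 + 177.48 = 12319.47
ΣP(Year 2)Q(Year 2) = 951.54×11 + 1.47×453 + 5.20×64 + 3.52×51 = 10466.94 + 665.91 + 332.8 + 179.52 = 11645.17
link = 12319.47/11645.17 = 1.057904
Chained index = 100 × 1.100789 × 1.057904 = 116.4529

116.45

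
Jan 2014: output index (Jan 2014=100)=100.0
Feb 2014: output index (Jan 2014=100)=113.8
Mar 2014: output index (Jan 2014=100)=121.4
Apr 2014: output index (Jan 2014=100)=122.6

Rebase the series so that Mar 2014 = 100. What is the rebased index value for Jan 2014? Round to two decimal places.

82.37

Rebased(Jan 2014) = 100.0 / 121.4 × 100 = 82.3723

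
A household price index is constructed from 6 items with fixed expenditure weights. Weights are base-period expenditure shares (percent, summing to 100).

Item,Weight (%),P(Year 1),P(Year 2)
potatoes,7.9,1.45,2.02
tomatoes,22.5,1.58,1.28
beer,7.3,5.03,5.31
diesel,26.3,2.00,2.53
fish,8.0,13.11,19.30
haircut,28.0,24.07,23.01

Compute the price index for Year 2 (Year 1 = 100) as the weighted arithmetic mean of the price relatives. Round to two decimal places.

potatoes: 7.9 × (2.02/1.45) = 7.9 × 1.393103 = 11.0055
tomatoes: 22.5 × (1.28/1.58) = 22.5 × 0.810127 = 18.2278
beer: 7.3 × (5.31/5.03) = 7.3 × 1.055666 = 7.7064
diesel: 26.3 × (2.53/2.00) = 26.3 × 1.265000 = 33.2695
fish: 8.0 × (19.30/13.11) = 8.0 × 1.472159 = 11.7773
haircut: 28.0 × (23.01/24.07) = 28.0 × 0.955962 = 26.7669
Index = Σ wᵢ·(p₁ᵢ/p₀ᵢ) = 11.0055 + 18.2278 + 7.7064 + 33.2695 + 11.7773 + 26.7669 = 108.7534

108.75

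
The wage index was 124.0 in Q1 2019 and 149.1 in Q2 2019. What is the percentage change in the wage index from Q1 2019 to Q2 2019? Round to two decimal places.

20.24%

Change = (149.1 − 124.0) / 124.0 × 100
       = 25.1 / 124.0 × 100 = 20.2419%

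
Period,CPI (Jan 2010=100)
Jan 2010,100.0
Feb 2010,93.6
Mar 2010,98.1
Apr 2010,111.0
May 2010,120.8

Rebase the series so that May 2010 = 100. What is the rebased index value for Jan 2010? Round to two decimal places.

82.78

Rebased(Jan 2010) = 100.0 / 120.8 × 100 = 82.7815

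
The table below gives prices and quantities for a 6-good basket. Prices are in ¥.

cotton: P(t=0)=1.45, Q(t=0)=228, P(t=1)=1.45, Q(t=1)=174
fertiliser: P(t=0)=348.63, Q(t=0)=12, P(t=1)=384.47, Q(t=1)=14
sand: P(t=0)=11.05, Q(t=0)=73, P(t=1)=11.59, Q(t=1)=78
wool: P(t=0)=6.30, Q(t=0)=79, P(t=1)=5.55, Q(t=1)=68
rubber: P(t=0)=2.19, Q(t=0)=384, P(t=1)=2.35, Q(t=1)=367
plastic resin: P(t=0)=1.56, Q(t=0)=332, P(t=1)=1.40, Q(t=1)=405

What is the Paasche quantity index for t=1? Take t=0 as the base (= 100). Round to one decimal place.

Paasche quantity index uses current-period prices as weights.
ΣP(t=1)·Q(t=1) = 1.45×174 + 384.47×14 + 11.59×78 + 5.55×68 + 2.35×367 + 1.40×405 = 252.3 + 5382.58 + 904.02 + 377.4 + 862.45 + 567 = 8345.75
ΣP(t=1)·Q(t=0) = 1.45×228 + 384.47×12 + 11.59×73 + 5.55×79 + 2.35×384 + 1.40×332 = 330.6 + 4613.64 + 846.07 + 438.45 + 902.4 + 464.8 = 7595.96
Index = 8345.75 / 7595.96 × 100 = 109.8709

109.9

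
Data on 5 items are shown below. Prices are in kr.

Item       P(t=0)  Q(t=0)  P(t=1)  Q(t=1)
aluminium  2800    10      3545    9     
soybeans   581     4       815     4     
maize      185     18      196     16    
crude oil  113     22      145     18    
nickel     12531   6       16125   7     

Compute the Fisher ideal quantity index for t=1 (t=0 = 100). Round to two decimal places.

108.08

Laspeyres component (base-period weights):
ΣP(t=0)Q(t=1) = 2800×9 + 581×4 + 185×16 + 113×18 + 12531×7 = 25200 + 2324 + 2960 + 2034 + 87717 = 120235
ΣP(t=0)Q(t=0) = 2800×10 + 581×4 + 185×18 + 113×22 + 12531×6 = 28000 + 2324 + 3330 + 2486 + 75186 = 111326
L = 120235 / 111326 × 100 = 108.0026
Paasche component (current-period weights):
ΣP(t=1)Q(t=1) = 3545×9 + 815×4 + 196×16 + 145×18 + 16125×7 = 31905 + 3260 + 3136 + 2610 + 112875 = 153786
ΣP(t=1)Q(t=0) = 3545×10 + 815×4 + 196×18 + 145×22 + 16125×6 = 35450 + 3260 + 3528 + 3190 + 96750 = 142178
P = 153786 / 142178 × 100 = 108.1644
Fisher = √(L × P) = √(108.0026 × 108.1644) = 108.0835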